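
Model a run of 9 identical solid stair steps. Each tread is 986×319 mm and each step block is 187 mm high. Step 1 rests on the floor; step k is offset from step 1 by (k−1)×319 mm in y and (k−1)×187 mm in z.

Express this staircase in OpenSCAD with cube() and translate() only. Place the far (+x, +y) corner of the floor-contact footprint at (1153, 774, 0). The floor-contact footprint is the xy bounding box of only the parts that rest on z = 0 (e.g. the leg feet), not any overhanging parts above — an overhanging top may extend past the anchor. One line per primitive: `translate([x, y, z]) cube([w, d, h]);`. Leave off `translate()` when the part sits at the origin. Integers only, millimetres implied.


translate([167, 455, 0]) cube([986, 319, 187]);
translate([167, 774, 187]) cube([986, 319, 187]);
translate([167, 1093, 374]) cube([986, 319, 187]);
translate([167, 1412, 561]) cube([986, 319, 187]);
translate([167, 1731, 748]) cube([986, 319, 187]);
translate([167, 2050, 935]) cube([986, 319, 187]);
translate([167, 2369, 1122]) cube([986, 319, 187]);
translate([167, 2688, 1309]) cube([986, 319, 187]);
translate([167, 3007, 1496]) cube([986, 319, 187]);


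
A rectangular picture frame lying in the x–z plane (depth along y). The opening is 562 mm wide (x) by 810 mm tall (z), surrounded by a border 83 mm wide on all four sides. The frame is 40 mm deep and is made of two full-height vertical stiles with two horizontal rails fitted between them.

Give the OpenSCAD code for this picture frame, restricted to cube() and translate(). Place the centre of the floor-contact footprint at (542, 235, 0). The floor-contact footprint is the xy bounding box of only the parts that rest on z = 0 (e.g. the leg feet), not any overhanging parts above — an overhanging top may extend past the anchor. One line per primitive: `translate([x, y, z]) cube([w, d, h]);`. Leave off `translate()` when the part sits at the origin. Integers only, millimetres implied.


translate([178, 215, 0]) cube([83, 40, 976]);
translate([823, 215, 0]) cube([83, 40, 976]);
translate([261, 215, 0]) cube([562, 40, 83]);
translate([261, 215, 893]) cube([562, 40, 83]);


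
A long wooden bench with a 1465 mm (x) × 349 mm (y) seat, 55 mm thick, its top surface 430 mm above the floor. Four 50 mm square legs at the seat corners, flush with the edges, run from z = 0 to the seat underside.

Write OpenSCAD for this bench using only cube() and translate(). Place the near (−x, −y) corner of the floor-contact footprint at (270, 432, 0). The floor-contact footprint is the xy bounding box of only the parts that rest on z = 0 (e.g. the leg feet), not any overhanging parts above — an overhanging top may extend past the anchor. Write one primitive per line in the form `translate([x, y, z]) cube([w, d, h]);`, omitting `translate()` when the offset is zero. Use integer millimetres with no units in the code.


translate([270, 432, 375]) cube([1465, 349, 55]);
translate([270, 432, 0]) cube([50, 50, 375]);
translate([270, 731, 0]) cube([50, 50, 375]);
translate([1685, 432, 0]) cube([50, 50, 375]);
translate([1685, 731, 0]) cube([50, 50, 375]);


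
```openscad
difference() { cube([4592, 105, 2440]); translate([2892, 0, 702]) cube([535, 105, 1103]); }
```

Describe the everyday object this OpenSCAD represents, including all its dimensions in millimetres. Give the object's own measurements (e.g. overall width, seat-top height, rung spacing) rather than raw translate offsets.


A wall 4592 mm long (x), 105 mm thick (y), 2440 mm tall, with a rectangular window opening cut through it. The opening is 535 mm wide and 1103 mm tall; its sill is at z = 702 mm and its near (−x) edge is 2892 mm from the wall's −x end. The opening passes through the full wall thickness.


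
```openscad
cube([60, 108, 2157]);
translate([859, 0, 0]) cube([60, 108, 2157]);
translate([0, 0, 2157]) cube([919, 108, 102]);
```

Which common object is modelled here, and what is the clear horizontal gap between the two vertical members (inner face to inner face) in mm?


A door frame. The clear opening width is 799 mm.

Two 2157 mm tall posts with a header on top — a door frame. The left jamb is 60 mm wide at x = 0; the right jamb starts at x = 859. The clear opening is 859 − 60 = 799 mm.


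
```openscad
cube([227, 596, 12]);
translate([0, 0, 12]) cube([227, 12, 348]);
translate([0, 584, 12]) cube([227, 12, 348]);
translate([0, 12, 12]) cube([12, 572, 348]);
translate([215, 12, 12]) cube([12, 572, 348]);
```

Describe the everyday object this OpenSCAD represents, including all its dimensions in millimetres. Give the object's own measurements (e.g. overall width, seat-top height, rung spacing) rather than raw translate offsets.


An open-topped rectangular box: outside dimensions 227×596×360 mm, with a uniform wall and base thickness of 12 mm. The base is a full 227×596 slab on the floor; four walls sit on top of the base. The front and back walls (the −y and +y sides) span the full width; the two side walls fit between them.


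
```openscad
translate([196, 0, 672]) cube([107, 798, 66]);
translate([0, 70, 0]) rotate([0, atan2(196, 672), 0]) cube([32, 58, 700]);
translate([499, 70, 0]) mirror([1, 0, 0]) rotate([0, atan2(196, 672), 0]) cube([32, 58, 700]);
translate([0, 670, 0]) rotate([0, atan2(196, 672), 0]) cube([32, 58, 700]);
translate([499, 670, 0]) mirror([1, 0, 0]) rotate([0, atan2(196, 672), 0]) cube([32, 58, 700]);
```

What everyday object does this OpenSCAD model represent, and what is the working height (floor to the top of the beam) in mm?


A sawhorse. The overall height is 738 mm.

A beam across two mirrored pairs of raked legs — a sawhorse. The beam's underside is at z = 672 (matching the legs' vertical rise in atan2(196, 672)) and the beam is 66 mm tall, so its top is at 672 + 66 = 738 mm. The raked legs top out at the beam's underside, so that is the highest point.


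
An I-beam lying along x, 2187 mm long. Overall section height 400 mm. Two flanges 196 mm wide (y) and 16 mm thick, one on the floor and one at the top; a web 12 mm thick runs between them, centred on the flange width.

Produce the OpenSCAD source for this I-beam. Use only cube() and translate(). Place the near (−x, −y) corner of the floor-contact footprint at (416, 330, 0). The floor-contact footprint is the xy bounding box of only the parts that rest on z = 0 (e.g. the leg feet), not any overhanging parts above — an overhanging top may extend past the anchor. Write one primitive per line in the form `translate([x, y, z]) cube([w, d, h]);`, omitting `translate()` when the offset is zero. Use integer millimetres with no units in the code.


translate([416, 330, 0]) cube([2187, 196, 16]);
translate([416, 422, 16]) cube([2187, 12, 368]);
translate([416, 330, 384]) cube([2187, 196, 16]);


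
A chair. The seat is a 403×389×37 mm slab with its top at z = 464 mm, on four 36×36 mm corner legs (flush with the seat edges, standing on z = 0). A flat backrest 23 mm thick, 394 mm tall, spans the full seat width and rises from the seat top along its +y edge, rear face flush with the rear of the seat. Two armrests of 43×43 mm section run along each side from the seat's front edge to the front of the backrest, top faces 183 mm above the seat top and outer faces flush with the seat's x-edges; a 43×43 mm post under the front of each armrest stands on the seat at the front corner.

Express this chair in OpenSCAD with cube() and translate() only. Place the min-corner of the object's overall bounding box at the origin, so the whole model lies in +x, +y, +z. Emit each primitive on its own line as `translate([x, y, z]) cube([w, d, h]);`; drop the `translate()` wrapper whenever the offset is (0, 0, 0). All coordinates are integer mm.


// leg_h = 464 - 37 = 427
// arm post h = 183 - 43 = 140
translate([0, 0, 427]) cube([403, 389, 37]);
cube([36, 36, 427]);
translate([367, 0, 0]) cube([36, 36, 427]);
translate([0, 353, 0]) cube([36, 36, 427]);
translate([367, 353, 0]) cube([36, 36, 427]);
translate([0, 366, 464]) cube([403, 23, 394]);
translate([0, 0, 604]) cube([43, 366, 43]);
translate([360, 0, 604]) cube([43, 366, 43]);
translate([0, 0, 464]) cube([43, 43, 140]);
translate([360, 0, 464]) cube([43, 43, 140]);


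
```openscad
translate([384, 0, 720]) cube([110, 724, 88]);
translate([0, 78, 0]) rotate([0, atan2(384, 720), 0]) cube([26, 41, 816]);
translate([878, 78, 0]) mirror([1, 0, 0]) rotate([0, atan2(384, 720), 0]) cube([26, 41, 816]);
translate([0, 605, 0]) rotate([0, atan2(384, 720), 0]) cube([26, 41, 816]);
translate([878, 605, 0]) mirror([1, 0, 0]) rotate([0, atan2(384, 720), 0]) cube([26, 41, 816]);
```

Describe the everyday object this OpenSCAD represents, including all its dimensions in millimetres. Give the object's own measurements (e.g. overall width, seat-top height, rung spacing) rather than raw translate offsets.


A sawhorse. A 110×724×88 mm beam (x, y, z) sits on two A-frame leg pairs. Each pair is two raked legs of 26×41 mm section (41 mm along y) splaying symmetrically in x. Each leg rises 720 mm vertically over 384 mm of horizontal reach and is 816 mm long along its own axis. Every leg's outer bottom edge rests on the floor and its outer top edge meets a bottom edge of the beam — the left legs (tilting toward +x) meet the beam's −x bottom edge, the right legs (their mirror images, tilting toward −x) meet its +x bottom edge — so the leg tops tuck under the beam, the beam's underside is 720 mm above the floor, and the feet are 878 mm apart outside-to-outside with the beam centred between them. The two leg pairs are set in 78 mm from either end of the beam.


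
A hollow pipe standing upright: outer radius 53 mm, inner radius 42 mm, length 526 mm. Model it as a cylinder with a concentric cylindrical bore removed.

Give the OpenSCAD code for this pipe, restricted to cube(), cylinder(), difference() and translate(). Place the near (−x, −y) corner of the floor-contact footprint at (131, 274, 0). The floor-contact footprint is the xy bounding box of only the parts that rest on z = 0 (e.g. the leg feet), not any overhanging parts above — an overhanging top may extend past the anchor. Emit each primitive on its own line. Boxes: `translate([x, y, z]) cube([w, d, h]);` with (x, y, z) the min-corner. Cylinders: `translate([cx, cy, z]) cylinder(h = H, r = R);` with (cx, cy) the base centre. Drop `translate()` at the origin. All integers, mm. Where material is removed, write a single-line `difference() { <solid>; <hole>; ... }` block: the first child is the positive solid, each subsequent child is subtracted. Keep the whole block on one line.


difference() { translate([184, 327, 0]) cylinder(h = 526, r = 53); translate([184, 327, 0]) cylinder(h = 526, r = 42); }


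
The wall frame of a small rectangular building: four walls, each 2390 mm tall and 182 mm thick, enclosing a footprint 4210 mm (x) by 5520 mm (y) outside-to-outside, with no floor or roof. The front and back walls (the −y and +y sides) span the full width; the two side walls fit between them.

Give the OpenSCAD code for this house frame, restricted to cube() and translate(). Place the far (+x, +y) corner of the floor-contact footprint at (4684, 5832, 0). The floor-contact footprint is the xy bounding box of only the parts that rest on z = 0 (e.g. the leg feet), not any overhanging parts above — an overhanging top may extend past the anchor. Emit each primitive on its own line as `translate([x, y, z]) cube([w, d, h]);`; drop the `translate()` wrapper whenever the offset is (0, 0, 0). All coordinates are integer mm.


translate([474, 312, 0]) cube([4210, 182, 2390]);
translate([474, 5650, 0]) cube([4210, 182, 2390]);
translate([474, 494, 0]) cube([182, 5156, 2390]);
translate([4502, 494, 0]) cube([182, 5156, 2390]);


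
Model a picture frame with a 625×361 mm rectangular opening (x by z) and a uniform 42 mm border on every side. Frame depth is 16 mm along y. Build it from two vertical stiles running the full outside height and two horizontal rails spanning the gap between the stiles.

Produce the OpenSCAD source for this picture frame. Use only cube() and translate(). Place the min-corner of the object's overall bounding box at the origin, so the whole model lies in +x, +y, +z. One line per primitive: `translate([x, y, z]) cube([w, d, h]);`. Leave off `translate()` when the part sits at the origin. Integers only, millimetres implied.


cube([42, 16, 445]);
translate([667, 0, 0]) cube([42, 16, 445]);
translate([42, 0, 0]) cube([625, 16, 42]);
translate([42, 0, 403]) cube([625, 16, 42]);


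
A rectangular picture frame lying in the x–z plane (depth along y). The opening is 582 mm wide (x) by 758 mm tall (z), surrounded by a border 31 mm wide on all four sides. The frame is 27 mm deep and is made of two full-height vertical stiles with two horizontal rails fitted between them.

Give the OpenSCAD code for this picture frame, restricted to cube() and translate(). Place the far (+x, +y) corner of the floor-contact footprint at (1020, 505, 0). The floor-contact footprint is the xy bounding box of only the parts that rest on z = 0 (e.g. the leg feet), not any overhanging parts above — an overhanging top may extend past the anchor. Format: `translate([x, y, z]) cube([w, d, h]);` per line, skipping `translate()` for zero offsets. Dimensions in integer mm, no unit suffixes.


translate([376, 478, 0]) cube([31, 27, 820]);
translate([989, 478, 0]) cube([31, 27, 820]);
translate([407, 478, 0]) cube([582, 27, 31]);
translate([407, 478, 789]) cube([582, 27, 31]);


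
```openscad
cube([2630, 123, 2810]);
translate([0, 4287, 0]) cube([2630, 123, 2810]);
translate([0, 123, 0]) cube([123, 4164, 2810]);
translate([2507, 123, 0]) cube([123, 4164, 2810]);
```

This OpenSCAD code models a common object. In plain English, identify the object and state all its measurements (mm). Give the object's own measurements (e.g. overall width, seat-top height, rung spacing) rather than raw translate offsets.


The wall frame of a small rectangular building: four walls, each 2810 mm tall and 123 mm thick, enclosing a footprint 2630 mm (x) by 4410 mm (y) outside-to-outside, with no floor or roof. The front and back walls (the −y and +y sides) span the full width; the two side walls fit between them.


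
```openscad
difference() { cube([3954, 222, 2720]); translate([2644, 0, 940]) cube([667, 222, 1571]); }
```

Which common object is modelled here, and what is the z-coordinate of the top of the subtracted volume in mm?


A wall with a window opening. The window head height is 2511 mm.

A wall with a rectangular opening subtracted — a window. Sill at z = 940, opening 1571 mm tall, so the head is at 940 + 1571 = 2511 mm.


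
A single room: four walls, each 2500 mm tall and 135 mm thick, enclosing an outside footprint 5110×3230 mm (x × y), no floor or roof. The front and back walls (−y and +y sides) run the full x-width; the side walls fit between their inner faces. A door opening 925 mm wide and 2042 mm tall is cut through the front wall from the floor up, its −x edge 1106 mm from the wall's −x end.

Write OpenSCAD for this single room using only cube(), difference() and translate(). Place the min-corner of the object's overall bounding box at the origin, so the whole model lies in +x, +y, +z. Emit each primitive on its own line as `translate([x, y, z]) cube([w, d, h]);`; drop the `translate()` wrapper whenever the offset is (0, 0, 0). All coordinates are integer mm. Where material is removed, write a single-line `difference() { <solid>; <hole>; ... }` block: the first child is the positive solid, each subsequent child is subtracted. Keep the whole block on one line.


difference() { cube([5110, 135, 2500]); translate([1106, 0, 0]) cube([925, 135, 2042]); }
translate([0, 3095, 0]) cube([5110, 135, 2500]);
translate([0, 135, 0]) cube([135, 2960, 2500]);
translate([4975, 135, 0]) cube([135, 2960, 2500]);


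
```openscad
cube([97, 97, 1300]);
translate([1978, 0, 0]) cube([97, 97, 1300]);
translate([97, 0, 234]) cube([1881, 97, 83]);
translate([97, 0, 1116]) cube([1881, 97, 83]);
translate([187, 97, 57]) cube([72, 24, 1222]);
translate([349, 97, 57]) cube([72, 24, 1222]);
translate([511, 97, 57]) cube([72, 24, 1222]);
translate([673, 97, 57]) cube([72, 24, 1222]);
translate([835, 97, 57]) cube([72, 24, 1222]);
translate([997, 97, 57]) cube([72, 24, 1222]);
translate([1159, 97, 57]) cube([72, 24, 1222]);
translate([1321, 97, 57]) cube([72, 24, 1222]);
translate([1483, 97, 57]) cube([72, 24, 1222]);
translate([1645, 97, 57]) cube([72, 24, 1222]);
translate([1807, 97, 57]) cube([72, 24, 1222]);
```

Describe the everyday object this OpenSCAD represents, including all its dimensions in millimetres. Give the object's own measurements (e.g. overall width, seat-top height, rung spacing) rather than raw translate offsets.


A fence section. Two 97×97 mm posts, 1300 mm tall, stand on the floor with a clear span of 1881 mm between their inner faces. Two horizontal rails of 97×83 mm section span the gap between the posts with their undersides at z = 234 mm and z = 1116 mm, flush with the posts' −y face. 11 pickets, each 72 mm wide, 24 mm thick and 1222 mm tall, are fixed to the +y face of the rails with their bottoms at z = 57 mm, spaced across the span with a 90 mm gap after the −x post and between neighbouring pickets, with 99 mm left before the +x post.


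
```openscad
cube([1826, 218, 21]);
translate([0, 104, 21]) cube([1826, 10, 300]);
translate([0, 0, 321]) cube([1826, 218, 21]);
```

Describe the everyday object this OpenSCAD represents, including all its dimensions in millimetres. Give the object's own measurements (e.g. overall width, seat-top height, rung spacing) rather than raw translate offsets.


An I-beam lying along x, 1826 mm long. Overall section height 342 mm. Two flanges 218 mm wide (y) and 21 mm thick, one on the floor and one at the top; a web 10 mm thick runs between them, centred on the flange width.


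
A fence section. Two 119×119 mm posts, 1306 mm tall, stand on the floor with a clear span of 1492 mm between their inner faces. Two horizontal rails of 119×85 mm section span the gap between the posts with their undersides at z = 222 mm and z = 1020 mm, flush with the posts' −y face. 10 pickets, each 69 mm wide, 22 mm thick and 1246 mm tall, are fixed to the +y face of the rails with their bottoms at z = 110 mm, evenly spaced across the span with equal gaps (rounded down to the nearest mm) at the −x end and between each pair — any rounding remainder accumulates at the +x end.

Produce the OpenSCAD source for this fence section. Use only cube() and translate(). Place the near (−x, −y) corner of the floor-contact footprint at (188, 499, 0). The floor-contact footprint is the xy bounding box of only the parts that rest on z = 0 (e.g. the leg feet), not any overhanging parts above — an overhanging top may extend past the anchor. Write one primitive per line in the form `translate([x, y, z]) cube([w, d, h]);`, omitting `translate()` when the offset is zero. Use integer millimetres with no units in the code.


translate([188, 499, 0]) cube([119, 119, 1306]);
translate([1799, 499, 0]) cube([119, 119, 1306]);
translate([307, 499, 222]) cube([1492, 119, 85]);
translate([307, 499, 1020]) cube([1492, 119, 85]);
translate([379, 618, 110]) cube([69, 22, 1246]);
translate([520, 618, 110]) cube([69, 22, 1246]);
translate([661, 618, 110]) cube([69, 22, 1246]);
translate([802, 618, 110]) cube([69, 22, 1246]);
translate([943, 618, 110]) cube([69, 22, 1246]);
translate([1084, 618, 110]) cube([69, 22, 1246]);
translate([1225, 618, 110]) cube([69, 22, 1246]);
translate([1366, 618, 110]) cube([69, 22, 1246]);
translate([1507, 618, 110]) cube([69, 22, 1246]);
translate([1648, 618, 110]) cube([69, 22, 1246]);


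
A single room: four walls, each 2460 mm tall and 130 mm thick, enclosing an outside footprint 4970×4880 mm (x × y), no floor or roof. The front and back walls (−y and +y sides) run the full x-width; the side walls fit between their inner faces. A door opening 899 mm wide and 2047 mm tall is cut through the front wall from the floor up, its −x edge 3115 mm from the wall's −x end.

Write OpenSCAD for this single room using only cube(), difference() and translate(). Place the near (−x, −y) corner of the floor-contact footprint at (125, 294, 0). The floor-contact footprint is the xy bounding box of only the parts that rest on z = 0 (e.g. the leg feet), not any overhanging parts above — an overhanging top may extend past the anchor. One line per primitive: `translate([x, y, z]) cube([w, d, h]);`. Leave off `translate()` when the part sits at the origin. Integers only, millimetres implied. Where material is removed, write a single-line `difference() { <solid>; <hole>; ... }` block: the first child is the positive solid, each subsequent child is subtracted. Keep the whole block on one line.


difference() { translate([125, 294, 0]) cube([4970, 130, 2460]); translate([3240, 294, 0]) cube([899, 130, 2047]); }
translate([125, 5044, 0]) cube([4970, 130, 2460]);
translate([125, 424, 0]) cube([130, 4620, 2460]);
translate([4965, 424, 0]) cube([130, 4620, 2460]);


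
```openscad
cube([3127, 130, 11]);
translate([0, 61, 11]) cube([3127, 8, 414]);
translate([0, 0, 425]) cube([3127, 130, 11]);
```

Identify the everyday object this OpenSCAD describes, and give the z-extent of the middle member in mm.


An I-beam. The web height is 414 mm.

Two wide flanges with a thin centred web — an I-beam. Overall 436 mm minus two 11 mm flanges gives a web of 436 − 2·11 = 414 mm.


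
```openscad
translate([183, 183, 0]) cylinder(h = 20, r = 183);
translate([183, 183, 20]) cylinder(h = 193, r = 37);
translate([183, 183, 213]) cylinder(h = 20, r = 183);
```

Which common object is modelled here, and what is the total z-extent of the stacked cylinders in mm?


A spool. The overall height is 233 mm.

Three coaxial cylinders, large–small–large — a spool. Two 20 mm flanges and a 193 mm core give 20 + 193 + 20 = 233 mm.


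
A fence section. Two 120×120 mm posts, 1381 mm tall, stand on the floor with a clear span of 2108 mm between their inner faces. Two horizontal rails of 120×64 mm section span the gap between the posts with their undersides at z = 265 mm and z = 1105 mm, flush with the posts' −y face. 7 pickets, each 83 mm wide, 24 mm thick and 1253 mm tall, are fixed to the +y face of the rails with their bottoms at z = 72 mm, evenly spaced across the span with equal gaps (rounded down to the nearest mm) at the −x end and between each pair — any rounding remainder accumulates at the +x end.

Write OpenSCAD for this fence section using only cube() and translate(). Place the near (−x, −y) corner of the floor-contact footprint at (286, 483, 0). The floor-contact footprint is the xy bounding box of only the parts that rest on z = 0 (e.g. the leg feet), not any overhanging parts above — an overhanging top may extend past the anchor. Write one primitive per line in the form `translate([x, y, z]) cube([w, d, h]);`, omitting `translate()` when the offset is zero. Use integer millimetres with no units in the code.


translate([286, 483, 0]) cube([120, 120, 1381]);
translate([2514, 483, 0]) cube([120, 120, 1381]);
translate([406, 483, 265]) cube([2108, 120, 64]);
translate([406, 483, 1105]) cube([2108, 120, 64]);
translate([596, 603, 72]) cube([83, 24, 1253]);
translate([869, 603, 72]) cube([83, 24, 1253]);
translate([1142, 603, 72]) cube([83, 24, 1253]);
translate([1415, 603, 72]) cube([83, 24, 1253]);
translate([1688, 603, 72]) cube([83, 24, 1253]);
translate([1961, 603, 72]) cube([83, 24, 1253]);
translate([2234, 603, 72]) cube([83, 24, 1253]);


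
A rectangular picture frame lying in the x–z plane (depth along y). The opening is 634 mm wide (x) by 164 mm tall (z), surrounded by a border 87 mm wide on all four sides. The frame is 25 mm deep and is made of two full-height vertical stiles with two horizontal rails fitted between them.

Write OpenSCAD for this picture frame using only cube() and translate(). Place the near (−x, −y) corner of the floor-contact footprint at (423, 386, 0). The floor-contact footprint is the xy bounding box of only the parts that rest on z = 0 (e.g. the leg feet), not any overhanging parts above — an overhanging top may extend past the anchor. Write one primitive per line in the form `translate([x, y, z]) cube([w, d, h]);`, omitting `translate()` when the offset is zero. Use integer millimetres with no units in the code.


translate([423, 386, 0]) cube([87, 25, 338]);
translate([1144, 386, 0]) cube([87, 25, 338]);
translate([510, 386, 0]) cube([634, 25, 87]);
translate([510, 386, 251]) cube([634, 25, 87]);


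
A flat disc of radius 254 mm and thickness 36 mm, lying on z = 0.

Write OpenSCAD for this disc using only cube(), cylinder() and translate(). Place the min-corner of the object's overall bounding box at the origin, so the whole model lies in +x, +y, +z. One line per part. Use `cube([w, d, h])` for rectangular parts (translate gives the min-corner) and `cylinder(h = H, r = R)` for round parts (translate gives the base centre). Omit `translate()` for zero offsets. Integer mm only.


translate([254, 254, 0]) cylinder(h = 36, r = 254);


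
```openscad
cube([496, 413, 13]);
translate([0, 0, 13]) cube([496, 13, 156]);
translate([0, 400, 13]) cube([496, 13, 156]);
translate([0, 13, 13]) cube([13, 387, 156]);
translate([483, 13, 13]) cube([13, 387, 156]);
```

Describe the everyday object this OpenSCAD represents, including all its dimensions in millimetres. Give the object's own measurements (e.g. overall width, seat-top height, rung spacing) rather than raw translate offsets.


An open-topped rectangular box: outside dimensions 496×413×169 mm, with a uniform wall and base thickness of 13 mm. The base is a full 496×413 slab on the floor; four walls sit on top of the base. The front and back walls (the −y and +y sides) span the full width; the two side walls fit between them.


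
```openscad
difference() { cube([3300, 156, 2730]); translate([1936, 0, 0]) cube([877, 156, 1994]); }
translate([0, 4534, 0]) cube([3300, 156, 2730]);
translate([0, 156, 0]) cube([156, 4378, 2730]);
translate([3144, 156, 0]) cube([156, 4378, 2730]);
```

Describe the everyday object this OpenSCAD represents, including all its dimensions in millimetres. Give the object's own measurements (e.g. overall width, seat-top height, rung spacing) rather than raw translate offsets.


A single room: four walls, each 2730 mm tall and 156 mm thick, enclosing an outside footprint 3300×4690 mm (x × y), no floor or roof. The front and back walls (−y and +y sides) run the full x-width; the side walls fit between their inner faces. A door opening 877 mm wide and 1994 mm tall is cut through the front wall from the floor up, its −x edge 1936 mm from the wall's −x end.


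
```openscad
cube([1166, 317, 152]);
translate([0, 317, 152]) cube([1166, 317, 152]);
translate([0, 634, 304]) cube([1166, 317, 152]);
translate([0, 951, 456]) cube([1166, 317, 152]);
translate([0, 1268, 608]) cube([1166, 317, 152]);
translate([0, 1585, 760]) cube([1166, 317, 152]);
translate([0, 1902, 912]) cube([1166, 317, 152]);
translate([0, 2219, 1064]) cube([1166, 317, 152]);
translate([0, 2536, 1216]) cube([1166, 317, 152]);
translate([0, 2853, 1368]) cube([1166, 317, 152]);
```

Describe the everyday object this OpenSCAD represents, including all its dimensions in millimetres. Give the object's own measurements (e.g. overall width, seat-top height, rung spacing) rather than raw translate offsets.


A straight staircase of 10 solid steps. Each step is 1166 mm wide (x), 317 mm deep (y, the going) and 152 mm tall (the rise). The first step rests on the floor; each subsequent step sits one going further in +y and one rise higher in +z, directly behind and above the previous step with no overlap.


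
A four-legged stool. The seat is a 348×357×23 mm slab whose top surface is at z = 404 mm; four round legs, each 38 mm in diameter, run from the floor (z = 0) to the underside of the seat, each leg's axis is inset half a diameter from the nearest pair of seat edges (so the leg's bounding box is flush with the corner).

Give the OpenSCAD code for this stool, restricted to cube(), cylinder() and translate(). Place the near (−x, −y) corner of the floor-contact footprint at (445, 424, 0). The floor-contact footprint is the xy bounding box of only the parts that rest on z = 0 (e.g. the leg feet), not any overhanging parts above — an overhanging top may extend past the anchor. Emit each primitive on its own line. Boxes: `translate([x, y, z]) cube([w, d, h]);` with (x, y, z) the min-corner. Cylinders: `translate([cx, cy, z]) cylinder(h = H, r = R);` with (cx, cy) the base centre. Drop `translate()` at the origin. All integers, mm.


translate([445, 424, 381]) cube([348, 357, 23]);
translate([464, 443, 0]) cylinder(h = 381, r = 19);
translate([774, 443, 0]) cylinder(h = 381, r = 19);
translate([464, 762, 0]) cylinder(h = 381, r = 19);
translate([774, 762, 0]) cylinder(h = 381, r = 19);


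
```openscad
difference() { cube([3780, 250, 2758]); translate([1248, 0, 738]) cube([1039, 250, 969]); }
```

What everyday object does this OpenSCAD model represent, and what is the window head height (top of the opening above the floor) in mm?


A wall with a window opening. The window head height is 1707 mm.

A wall with a rectangular opening subtracted — a window. Sill at z = 738, opening 969 mm tall, so the head is at 738 + 969 = 1707 mm.


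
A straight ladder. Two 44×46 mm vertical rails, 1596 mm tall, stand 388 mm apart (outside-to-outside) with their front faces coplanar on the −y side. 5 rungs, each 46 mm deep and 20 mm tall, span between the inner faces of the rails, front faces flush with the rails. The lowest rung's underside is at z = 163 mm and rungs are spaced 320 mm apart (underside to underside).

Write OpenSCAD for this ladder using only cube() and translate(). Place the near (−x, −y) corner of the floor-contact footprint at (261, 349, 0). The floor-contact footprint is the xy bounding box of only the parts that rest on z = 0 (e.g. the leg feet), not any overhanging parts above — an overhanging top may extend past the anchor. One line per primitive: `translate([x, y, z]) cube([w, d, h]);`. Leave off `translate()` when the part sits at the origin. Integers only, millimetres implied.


translate([261, 349, 0]) cube([44, 46, 1596]);
translate([605, 349, 0]) cube([44, 46, 1596]);
translate([305, 349, 163]) cube([300, 46, 20]);
translate([305, 349, 483]) cube([300, 46, 20]);
translate([305, 349, 803]) cube([300, 46, 20]);
translate([305, 349, 1123]) cube([300, 46, 20]);
translate([305, 349, 1443]) cube([300, 46, 20]);


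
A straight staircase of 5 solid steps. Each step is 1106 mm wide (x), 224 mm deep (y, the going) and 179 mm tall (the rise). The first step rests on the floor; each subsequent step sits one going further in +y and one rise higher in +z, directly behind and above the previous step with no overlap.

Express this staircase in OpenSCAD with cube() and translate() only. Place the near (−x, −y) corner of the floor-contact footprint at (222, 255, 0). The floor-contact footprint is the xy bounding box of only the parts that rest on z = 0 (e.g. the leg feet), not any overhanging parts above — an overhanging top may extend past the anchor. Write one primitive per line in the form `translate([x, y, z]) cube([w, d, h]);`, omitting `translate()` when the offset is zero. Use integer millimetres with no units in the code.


translate([222, 255, 0]) cube([1106, 224, 179]);
translate([222, 479, 179]) cube([1106, 224, 179]);
translate([222, 703, 358]) cube([1106, 224, 179]);
translate([222, 927, 537]) cube([1106, 224, 179]);
translate([222, 1151, 716]) cube([1106, 224, 179]);


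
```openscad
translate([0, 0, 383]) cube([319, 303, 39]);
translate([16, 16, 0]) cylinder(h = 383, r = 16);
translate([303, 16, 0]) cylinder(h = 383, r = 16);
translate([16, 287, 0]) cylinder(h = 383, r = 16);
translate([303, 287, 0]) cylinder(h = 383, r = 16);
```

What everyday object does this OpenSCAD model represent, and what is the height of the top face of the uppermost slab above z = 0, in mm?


A stool. The seat height is 422 mm.

A 319×303×39 slab at z = 383 on four corner cylinders — a stool. The seat top is 383 + 39 = 422 mm.


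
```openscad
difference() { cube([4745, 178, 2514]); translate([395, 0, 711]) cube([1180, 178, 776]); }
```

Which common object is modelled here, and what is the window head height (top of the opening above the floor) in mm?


A wall with a window opening. The window head height is 1487 mm.

A wall with a rectangular opening subtracted — a window. Sill at z = 711, opening 776 mm tall, so the head is at 711 + 776 = 1487 mm.


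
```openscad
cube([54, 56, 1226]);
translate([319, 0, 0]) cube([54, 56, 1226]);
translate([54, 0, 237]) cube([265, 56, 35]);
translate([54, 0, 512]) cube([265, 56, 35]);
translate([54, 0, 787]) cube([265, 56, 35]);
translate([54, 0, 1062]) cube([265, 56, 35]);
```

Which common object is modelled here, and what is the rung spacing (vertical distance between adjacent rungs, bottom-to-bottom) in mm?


A ladder. The rung spacing is 275 mm.

Two tall 54×56 posts with 4 short bars between them — a ladder. Adjacent rungs sit at z = 237 and z = 512, so the spacing is 512 − 237 = 275 mm.


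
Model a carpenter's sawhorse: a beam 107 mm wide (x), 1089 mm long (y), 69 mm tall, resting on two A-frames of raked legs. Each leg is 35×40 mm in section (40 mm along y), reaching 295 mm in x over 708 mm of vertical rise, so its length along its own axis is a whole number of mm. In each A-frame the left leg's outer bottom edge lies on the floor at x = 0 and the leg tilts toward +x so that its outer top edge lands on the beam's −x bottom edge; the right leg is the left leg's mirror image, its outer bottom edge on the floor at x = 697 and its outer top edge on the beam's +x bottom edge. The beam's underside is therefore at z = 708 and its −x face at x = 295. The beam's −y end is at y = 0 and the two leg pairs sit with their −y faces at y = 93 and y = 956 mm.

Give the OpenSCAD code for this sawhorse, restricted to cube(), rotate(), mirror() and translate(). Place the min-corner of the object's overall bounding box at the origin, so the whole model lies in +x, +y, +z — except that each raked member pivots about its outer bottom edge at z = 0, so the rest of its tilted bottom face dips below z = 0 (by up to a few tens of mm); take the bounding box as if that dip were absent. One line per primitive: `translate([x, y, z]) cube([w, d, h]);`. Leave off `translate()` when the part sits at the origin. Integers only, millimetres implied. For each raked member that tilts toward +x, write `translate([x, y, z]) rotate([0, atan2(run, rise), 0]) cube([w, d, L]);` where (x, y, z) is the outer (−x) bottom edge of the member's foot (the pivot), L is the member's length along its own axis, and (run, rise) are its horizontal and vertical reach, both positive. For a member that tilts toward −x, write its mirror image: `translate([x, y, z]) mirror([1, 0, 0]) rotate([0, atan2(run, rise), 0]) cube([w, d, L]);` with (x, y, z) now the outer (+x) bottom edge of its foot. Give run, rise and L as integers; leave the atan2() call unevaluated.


translate([295, 0, 708]) cube([107, 1089, 69]);
translate([0, 93, 0]) rotate([0, atan2(295, 708), 0]) cube([35, 40, 767]);
translate([697, 93, 0]) mirror([1, 0, 0]) rotate([0, atan2(295, 708), 0]) cube([35, 40, 767]);
translate([0, 956, 0]) rotate([0, atan2(295, 708), 0]) cube([35, 40, 767]);
translate([697, 956, 0]) mirror([1, 0, 0]) rotate([0, atan2(295, 708), 0]) cube([35, 40, 767]);


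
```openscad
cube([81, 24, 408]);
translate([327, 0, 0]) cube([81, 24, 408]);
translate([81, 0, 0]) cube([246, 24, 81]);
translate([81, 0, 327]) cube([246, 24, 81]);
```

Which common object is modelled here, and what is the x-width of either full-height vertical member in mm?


A picture frame. The border width is 81 mm.

Four thin pieces enclosing a rectangular opening — a picture frame. The two full-height stiles are 408 mm tall; the top rail sits at z = 327 and is 81 mm tall, so the border above the opening is 408 − 327 = 81 mm, matching the stile x-width.


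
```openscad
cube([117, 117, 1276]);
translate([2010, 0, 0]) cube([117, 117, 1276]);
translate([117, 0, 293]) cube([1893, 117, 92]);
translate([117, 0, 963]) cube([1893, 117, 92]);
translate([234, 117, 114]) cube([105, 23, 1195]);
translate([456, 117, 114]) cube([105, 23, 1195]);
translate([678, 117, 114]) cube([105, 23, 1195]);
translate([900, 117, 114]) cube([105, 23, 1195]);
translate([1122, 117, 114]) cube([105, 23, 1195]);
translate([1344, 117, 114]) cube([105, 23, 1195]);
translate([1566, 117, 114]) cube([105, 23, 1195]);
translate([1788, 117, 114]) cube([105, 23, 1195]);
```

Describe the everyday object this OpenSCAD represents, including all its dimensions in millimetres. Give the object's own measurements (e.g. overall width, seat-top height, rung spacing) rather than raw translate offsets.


A fence section. Two 117×117 mm posts, 1276 mm tall, stand on the floor with a clear span of 1893 mm between their inner faces. Two horizontal rails of 117×92 mm section span the gap between the posts with their undersides at z = 293 mm and z = 963 mm, flush with the posts' −y face. 8 pickets, each 105 mm wide, 23 mm thick and 1195 mm tall, are fixed to the +y face of the rails with their bottoms at z = 114 mm, spaced across the span with a 117 mm gap after the −x post and between neighbouring pickets and before the +x post.


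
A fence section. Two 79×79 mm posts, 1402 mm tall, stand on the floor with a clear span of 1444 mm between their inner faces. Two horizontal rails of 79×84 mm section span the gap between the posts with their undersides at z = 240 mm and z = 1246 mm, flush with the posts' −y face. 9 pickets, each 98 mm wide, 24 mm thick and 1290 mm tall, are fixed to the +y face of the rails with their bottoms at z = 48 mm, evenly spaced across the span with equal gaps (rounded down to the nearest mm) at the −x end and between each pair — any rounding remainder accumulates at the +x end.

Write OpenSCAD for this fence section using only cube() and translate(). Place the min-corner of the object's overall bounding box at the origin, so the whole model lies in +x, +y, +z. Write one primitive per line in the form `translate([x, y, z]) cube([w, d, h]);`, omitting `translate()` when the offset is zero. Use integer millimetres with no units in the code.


cube([79, 79, 1402]);
translate([1523, 0, 0]) cube([79, 79, 1402]);
translate([79, 0, 240]) cube([1444, 79, 84]);
translate([79, 0, 1246]) cube([1444, 79, 84]);
translate([135, 79, 48]) cube([98, 24, 1290]);
translate([289, 79, 48]) cube([98, 24, 1290]);
translate([443, 79, 48]) cube([98, 24, 1290]);
translate([597, 79, 48]) cube([98, 24, 1290]);
translate([751, 79, 48]) cube([98, 24, 1290]);
translate([905, 79, 48]) cube([98, 24, 1290]);
translate([1059, 79, 48]) cube([98, 24, 1290]);
translate([1213, 79, 48]) cube([98, 24, 1290]);
translate([1367, 79, 48]) cube([98, 24, 1290]);


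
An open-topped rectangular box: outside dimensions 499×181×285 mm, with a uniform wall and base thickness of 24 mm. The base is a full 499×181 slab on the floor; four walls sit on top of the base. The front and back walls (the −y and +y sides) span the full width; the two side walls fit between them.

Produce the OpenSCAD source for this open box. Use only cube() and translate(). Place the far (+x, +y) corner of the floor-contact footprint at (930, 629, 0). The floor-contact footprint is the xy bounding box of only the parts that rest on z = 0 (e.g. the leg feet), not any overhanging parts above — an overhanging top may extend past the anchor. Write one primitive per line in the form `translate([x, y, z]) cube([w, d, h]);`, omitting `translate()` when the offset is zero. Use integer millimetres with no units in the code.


translate([431, 448, 0]) cube([499, 181, 24]);
translate([431, 448, 24]) cube([499, 24, 261]);
translate([431, 605, 24]) cube([499, 24, 261]);
translate([431, 472, 24]) cube([24, 133, 261]);
translate([906, 472, 24]) cube([24, 133, 261]);
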